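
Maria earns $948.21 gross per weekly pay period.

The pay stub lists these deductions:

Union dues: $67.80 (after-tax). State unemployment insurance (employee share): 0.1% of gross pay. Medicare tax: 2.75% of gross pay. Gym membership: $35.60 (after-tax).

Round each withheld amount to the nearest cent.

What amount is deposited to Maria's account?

Medicare tax: $948.21 × 0.0275 = $26.08
State unemployment insurance (employee share): $948.21 × 0.001 = $0.95
Union dues: $67.80
Gym membership: $35.60
Total deductions = $26.08 + $0.95 + $67.80 + $35.60 = $130.43
Net pay = $948.21 − $130.43 = $817.78

$817.78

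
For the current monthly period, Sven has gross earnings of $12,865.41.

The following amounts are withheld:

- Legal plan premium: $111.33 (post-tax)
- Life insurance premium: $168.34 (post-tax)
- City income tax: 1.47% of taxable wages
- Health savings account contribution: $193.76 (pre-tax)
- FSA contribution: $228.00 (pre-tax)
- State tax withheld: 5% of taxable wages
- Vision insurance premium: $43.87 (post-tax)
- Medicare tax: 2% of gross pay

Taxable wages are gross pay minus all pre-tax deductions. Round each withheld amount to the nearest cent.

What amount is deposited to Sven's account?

$11,057.70

FSA contribution: $228.00
Health savings account contribution: $193.76
Pre-tax total = $228.00 + $193.76 = $421.76
Taxable wages = $12,865.41 − $421.76 = $12,443.65
City income tax: $12,443.65 × 0.0147 = $182.92
State tax withheld: $12,443.65 × 0.05 = $622.18
Medicare tax: $12,865.41 × 0.02 = $257.31
Legal plan premium: $111.33
Life insurance premium: $168.34
Vision insurance premium: $43.87
Total deductions = $228.00 + $193.76 + $182.92 + $622.18 + $257.31 + $111.33 + $168.34 + $43.87 = $1,807.71
Net pay = $12,865.41 − $1,807.71 = $11,057.70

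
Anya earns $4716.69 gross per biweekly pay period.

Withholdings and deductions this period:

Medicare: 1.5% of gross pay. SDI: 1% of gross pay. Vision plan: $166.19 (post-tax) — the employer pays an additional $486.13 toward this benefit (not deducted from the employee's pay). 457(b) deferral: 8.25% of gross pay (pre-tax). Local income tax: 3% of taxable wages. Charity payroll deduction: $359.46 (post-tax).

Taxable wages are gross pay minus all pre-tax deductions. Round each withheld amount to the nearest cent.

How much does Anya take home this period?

$3554.16

457(b) deferral: $4716.69 × 0.0825 = $389.13
Taxable wages = $4716.69 − $389.13 = $4327.56
Local income tax: $4327.56 × 0.03 = $129.83
SDI: $4716.69 × 0.01 = $47.17
Medicare: $4716.69 × 0.015 = $70.75
Vision plan: $166.19
Charity payroll deduction: $359.46
(Employer's $486.13 toward vision plan is not withheld from the employee.)
Total deductions = $389.13 + $129.83 + $47.17 + $70.75 + $166.19 + $359.46 = $1162.53
Net pay = $4716.69 − $1162.53 = $3554.16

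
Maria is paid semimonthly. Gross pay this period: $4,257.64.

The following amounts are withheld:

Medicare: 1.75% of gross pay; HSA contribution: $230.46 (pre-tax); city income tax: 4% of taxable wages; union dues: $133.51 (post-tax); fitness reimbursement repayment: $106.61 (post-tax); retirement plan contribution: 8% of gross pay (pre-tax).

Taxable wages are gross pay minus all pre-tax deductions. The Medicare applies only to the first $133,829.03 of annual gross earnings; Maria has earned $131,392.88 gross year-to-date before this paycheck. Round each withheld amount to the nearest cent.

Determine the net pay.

HSA contribution: $230.46
Retirement plan contribution: $4,257.64 × 0.08 = $340.61
Pre-tax total = $230.46 + $340.61 = $571.07
Taxable wages = $4,257.64 − $571.07 = $3,686.57
City income tax: $3,686.57 × 0.04 = $147.46
Medicare: only $133,829.03 − $131,392.88 = $2,436.15 of this check is subject → $2,436.15 × 0.0175 = $42.63
Fitness reimbursement repayment: $106.61
Union dues: $133.51
Total deductions = $230.46 + $340.61 + $147.46 + $42.63 + $106.61 + $133.51 = $1,001.28
Net pay = $4,257.64 − $1,001.28 = $3,256.36

$3,256.36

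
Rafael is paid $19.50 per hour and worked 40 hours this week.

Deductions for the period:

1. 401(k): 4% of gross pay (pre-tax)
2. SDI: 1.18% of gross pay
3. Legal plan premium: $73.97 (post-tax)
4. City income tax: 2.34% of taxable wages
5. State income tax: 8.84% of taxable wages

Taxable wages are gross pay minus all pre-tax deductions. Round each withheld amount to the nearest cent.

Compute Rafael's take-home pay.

$581.92

Gross pay: 40 × $19.50 = $780.00
401(k): $780.00 × 0.04 = $31.20
Taxable wages = $780.00 − $31.20 = $748.80
State income tax: $748.80 × 0.0884 = $66.19
City income tax: $748.80 × 0.0234 = $17.52
SDI: $780.00 × 0.0118 = $9.20
Legal plan premium: $73.97
Total deductions = $31.20 + $66.19 + $17.52 + $9.20 + $73.97 = $198.08
Net pay = $780.00 − $198.08 = $581.92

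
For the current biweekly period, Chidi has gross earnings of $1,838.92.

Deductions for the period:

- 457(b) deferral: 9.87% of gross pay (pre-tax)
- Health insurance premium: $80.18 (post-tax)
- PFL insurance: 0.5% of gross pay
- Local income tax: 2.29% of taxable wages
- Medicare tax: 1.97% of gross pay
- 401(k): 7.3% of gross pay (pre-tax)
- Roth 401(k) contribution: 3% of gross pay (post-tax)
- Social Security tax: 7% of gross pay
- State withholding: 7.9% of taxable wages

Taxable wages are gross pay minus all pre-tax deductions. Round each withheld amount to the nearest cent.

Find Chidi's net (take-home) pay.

$1,058.48

401(k): $1,838.92 × 0.073 = $134.24
457(b) deferral: $1,838.92 × 0.0987 = $181.50
Pre-tax total = $134.24 + $181.50 = $315.74
Taxable wages = $1,838.92 − $315.74 = $1,523.18
Local income tax: $1,523.18 × 0.0229 = $34.88
State withholding: $1,523.18 × 0.079 = $120.33
PFL insurance: $1,838.92 × 0.005 = $9.19
Medicare tax: $1,838.92 × 0.0197 = $36.23
Social Security tax: $1,838.92 × 0.07 = $128.72
Roth 401(k) contribution: $1,838.92 × 0.03 = $55.17
Health insurance premium: $80.18
Total deductions = $134.24 + $181.50 + $34.88 + $120.33 + $9.19 + $36.23 + $128.72 + $55.17 + $80.18 = $780.44
Net pay = $1,838.92 − $780.44 = $1,058.48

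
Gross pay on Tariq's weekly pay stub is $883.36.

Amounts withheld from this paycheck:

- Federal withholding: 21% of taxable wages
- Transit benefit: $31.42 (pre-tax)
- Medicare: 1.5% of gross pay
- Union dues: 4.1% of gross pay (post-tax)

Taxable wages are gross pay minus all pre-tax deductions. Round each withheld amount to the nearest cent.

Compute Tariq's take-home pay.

Transit benefit: $31.42
Taxable wages = $883.36 − $31.42 = $851.94
Federal withholding: $851.94 × 0.21 = $178.91
Medicare: $883.36 × 0.015 = $13.25
Union dues: $883.36 × 0.041 = $36.22
Total deductions = $31.42 + $178.91 + $13.25 + $36.22 = $259.80
Net pay = $883.36 − $259.80 = $623.56

$623.56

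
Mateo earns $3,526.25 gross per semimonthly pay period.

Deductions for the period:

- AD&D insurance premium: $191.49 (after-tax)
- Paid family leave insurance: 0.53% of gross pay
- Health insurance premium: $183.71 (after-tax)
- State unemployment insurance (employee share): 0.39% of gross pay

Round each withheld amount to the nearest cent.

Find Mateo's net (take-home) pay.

$3,118.61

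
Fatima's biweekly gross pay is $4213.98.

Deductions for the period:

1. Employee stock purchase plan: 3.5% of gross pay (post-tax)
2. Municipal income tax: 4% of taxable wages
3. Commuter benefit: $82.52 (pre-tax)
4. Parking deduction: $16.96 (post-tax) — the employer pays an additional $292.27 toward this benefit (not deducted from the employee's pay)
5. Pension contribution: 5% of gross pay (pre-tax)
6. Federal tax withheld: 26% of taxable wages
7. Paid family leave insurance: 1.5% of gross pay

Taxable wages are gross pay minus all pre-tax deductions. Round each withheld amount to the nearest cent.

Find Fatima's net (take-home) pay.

$2516.87

Commuter benefit: $82.52
Pension contribution: $4213.98 × 0.05 = $210.70
Pre-tax total = $82.52 + $210.70 = $293.22
Taxable wages = $4213.98 − $293.22 = $3920.76
Federal tax withheld: $3920.76 × 0.26 = $1019.40
Municipal income tax: $3920.76 × 0.04 = $156.83
Paid family leave insurance: $4213.98 × 0.015 = $63.21
Employee stock purchase plan: $4213.98 × 0.035 = $147.49
Parking deduction: $16.96
(Employer's $292.27 toward parking deduction is not withheld from the employee.)
Total deductions = $82.52 + $210.70 + $1019.40 + $156.83 + $63.21 + $147.49 + $16.96 = $1697.11
Net pay = $4213.98 − $1697.11 = $2516.87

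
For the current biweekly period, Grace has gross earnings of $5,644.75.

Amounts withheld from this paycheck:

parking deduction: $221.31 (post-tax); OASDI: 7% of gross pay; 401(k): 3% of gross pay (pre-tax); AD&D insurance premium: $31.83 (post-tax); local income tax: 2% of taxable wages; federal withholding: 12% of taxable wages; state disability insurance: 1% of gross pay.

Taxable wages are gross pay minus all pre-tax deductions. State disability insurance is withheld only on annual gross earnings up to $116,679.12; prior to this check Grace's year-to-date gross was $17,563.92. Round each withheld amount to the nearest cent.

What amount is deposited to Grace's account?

401(k): $5,644.75 × 0.03 = $169.34
Taxable wages = $5,644.75 − $169.34 = $5,475.41
Local income tax: $5,475.41 × 0.02 = $109.51
Federal withholding: $5,475.41 × 0.12 = $657.05
State disability insurance: cap not yet reached, full $5,644.75 is subject → $5,644.75 × 0.01 = $56.45
OASDI: $5,644.75 × 0.07 = $395.13
AD&D insurance premium: $31.83
Parking deduction: $221.31
Total deductions = $169.34 + $109.51 + $657.05 + $56.45 + $395.13 + $31.83 + $221.31 = $1,640.62
Net pay = $5,644.75 − $1,640.62 = $4,004.13

$4,004.13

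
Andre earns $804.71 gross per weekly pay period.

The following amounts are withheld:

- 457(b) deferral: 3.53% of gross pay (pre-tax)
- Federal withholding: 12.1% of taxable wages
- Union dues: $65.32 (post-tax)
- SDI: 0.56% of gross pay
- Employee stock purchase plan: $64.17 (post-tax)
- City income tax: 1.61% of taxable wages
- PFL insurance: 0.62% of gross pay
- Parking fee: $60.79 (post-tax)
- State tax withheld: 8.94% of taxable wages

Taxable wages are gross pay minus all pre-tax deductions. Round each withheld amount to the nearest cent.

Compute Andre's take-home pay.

457(b) deferral: $804.71 × 0.0353 = $28.41
Taxable wages = $804.71 − $28.41 = $776.30
Federal withholding: $776.30 × 0.121 = $93.93
State tax withheld: $776.30 × 0.0894 = $69.40
City income tax: $776.30 × 0.0161 = $12.50
PFL insurance: $804.71 × 0.0062 = $4.99
SDI: $804.71 × 0.0056 = $4.51
Union dues: $65.32
Parking fee: $60.79
Employee stock purchase plan: $64.17
Total deductions = $28.41 + $93.93 + $69.40 + $12.50 + $4.99 + $4.51 + $65.32 + $60.79 + $64.17 = $404.02
Net pay = $804.71 − $404.02 = $400.69

$400.69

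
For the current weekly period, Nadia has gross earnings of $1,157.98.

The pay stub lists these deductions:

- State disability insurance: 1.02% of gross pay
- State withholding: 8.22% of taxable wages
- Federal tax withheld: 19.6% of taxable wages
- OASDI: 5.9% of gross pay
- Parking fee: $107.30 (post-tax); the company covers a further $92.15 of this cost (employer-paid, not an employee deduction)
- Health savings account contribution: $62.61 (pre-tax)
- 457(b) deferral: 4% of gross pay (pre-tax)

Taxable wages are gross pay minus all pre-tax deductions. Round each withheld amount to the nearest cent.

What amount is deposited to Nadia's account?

$569.78

457(b) deferral: $1,157.98 × 0.04 = $46.32
Health savings account contribution: $62.61
Pre-tax total = $46.32 + $62.61 = $108.93
Taxable wages = $1,157.98 − $108.93 = $1,049.05
Federal tax withheld: $1,049.05 × 0.196 = $205.61
State withholding: $1,049.05 × 0.0822 = $86.23
State disability insurance: $1,157.98 × 0.0102 = $11.81
OASDI: $1,157.98 × 0.059 = $68.32
Parking fee: $107.30
(Employer's $92.15 toward parking fee is not withheld from the employee.)
Total deductions = $46.32 + $62.61 + $205.61 + $86.23 + $11.81 + $68.32 + $107.30 = $588.20
Net pay = $1,157.98 − $588.20 = $569.78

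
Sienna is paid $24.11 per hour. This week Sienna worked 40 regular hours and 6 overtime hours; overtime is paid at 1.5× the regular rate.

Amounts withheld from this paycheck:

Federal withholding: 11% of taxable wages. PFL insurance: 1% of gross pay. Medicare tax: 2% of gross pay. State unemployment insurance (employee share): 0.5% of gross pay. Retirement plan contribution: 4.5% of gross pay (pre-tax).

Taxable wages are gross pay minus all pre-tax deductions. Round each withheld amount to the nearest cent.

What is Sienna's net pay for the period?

Regular pay: 40 × $24.11 = $964.40
Overtime pay: 6 × $24.11 × 1.5 = $216.99
Gross pay = $964.40 + $216.99 = $1,181.39
Retirement plan contribution: $1,181.39 × 0.045 = $53.16
Taxable wages = $1,181.39 − $53.16 = $1,128.23
Federal withholding: $1,128.23 × 0.11 = $124.11
State unemployment insurance (employee share): $1,181.39 × 0.005 = $5.91
PFL insurance: $1,181.39 × 0.01 = $11.81
Medicare tax: $1,181.39 × 0.02 = $23.63
Total deductions = $53.16 + $124.11 + $5.91 + $11.81 + $23.63 = $218.62
Net pay = $1,181.39 − $218.62 = $962.77

$962.77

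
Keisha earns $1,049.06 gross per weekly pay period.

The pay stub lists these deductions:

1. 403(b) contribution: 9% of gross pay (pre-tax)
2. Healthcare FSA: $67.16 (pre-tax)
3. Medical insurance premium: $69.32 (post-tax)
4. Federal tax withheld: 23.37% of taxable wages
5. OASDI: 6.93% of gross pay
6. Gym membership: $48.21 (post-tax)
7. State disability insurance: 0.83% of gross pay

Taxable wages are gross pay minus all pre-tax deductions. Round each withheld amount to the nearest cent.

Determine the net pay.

Healthcare FSA: $67.16
403(b) contribution: $1,049.06 × 0.09 = $94.42
Pre-tax total = $67.16 + $94.42 = $161.58
Taxable wages = $1,049.06 − $161.58 = $887.48
Federal tax withheld: $887.48 × 0.2337 = $207.40
OASDI: $1,049.06 × 0.0693 = $72.70
State disability insurance: $1,049.06 × 0.0083 = $8.71
Medical insurance premium: $69.32
Gym membership: $48.21
Total deductions = $67.16 + $94.42 + $207.40 + $72.70 + $8.71 + $69.32 + $48.21 = $567.92
Net pay = $1,049.06 − $567.92 = $481.14

$481.14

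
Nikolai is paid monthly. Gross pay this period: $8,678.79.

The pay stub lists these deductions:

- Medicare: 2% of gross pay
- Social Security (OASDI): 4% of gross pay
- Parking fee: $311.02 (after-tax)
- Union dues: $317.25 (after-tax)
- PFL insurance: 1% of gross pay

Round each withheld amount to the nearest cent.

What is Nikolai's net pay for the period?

Social Security (OASDI): $8,678.79 × 0.04 = $347.15
PFL insurance: $8,678.79 × 0.01 = $86.79
Medicare: $8,678.79 × 0.02 = $173.58
Parking fee: $311.02
Union dues: $317.25
Total deductions = $347.15 + $86.79 + $173.58 + $311.02 + $317.25 = $1,235.79
Net pay = $8,678.79 − $1,235.79 = $7,443.00

$7,443.00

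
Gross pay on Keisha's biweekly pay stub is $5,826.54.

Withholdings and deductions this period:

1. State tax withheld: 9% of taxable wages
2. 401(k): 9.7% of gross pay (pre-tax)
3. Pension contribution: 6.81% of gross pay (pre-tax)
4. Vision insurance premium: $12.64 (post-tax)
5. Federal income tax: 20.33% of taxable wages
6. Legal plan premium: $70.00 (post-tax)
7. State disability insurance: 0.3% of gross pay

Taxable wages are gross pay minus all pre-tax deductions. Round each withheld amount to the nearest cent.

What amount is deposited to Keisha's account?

$3,337.68

401(k): $5,826.54 × 0.097 = $565.17
Pension contribution: $5,826.54 × 0.0681 = $396.79
Pre-tax total = $565.17 + $396.79 = $961.96
Taxable wages = $5,826.54 − $961.96 = $4,864.58
State tax withheld: $4,864.58 × 0.09 = $437.81
Federal income tax: $4,864.58 × 0.2033 = $988.97
State disability insurance: $5,826.54 × 0.003 = $17.48
Vision insurance premium: $12.64
Legal plan premium: $70.00
Total deductions = $565.17 + $396.79 + $437.81 + $988.97 + $17.48 + $12.64 + $70.00 = $2,488.86
Net pay = $5,826.54 − $2,488.86 = $3,337.68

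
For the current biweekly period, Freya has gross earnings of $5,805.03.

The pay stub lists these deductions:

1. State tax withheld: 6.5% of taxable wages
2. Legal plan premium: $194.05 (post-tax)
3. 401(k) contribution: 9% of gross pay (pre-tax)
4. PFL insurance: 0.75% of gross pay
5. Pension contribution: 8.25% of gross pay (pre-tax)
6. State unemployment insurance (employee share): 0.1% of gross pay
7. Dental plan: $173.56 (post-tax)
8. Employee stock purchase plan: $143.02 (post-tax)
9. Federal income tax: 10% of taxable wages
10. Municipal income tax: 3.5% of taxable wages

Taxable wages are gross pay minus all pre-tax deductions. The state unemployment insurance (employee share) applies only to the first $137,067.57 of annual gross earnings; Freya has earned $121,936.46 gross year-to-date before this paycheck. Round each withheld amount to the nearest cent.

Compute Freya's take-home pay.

Pension contribution: $5,805.03 × 0.0825 = $478.91
401(k) contribution: $5,805.03 × 0.09 = $522.45
Pre-tax total = $478.91 + $522.45 = $1,001.36
Taxable wages = $5,805.03 − $1,001.36 = $4,803.67
Municipal income tax: $4,803.67 × 0.035 = $168.13
State tax withheld: $4,803.67 × 0.065 = $312.24
Federal income tax: $4,803.67 × 0.1 = $480.37
State unemployment insurance (employee share): cap not yet reached, full $5,805.03 is subject → $5,805.03 × 0.001 = $5.81
PFL insurance: $5,805.03 × 0.0075 = $43.54
Legal plan premium: $194.05
Employee stock purchase plan: $143.02
Dental plan: $173.56
Total deductions = $478.91 + $522.45 + $168.13 + $312.24 + $480.37 + $5.81 + $43.54 + $194.05 + $143.02 + $173.56 = $2,522.08
Net pay = $5,805.03 − $2,522.08 = $3,282.95

$3,282.95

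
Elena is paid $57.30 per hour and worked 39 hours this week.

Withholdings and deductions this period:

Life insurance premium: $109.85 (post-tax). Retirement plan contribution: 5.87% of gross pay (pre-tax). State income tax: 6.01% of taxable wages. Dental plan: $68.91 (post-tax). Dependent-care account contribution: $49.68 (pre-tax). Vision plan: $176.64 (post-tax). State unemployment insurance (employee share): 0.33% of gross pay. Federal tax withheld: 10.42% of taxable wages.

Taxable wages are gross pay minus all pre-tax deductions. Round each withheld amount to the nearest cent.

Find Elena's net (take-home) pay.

Gross pay: 39 × $57.30 = $2,234.70
Dependent-care account contribution: $49.68
Retirement plan contribution: $2,234.70 × 0.0587 = $131.18
Pre-tax total = $49.68 + $131.18 = $180.86
Taxable wages = $2,234.70 − $180.86 = $2,053.84
Federal tax withheld: $2,053.84 × 0.1042 = $214.01
State income tax: $2,053.84 × 0.0601 = $123.44
State unemployment insurance (employee share): $2,234.70 × 0.0033 = $7.37
Life insurance premium: $109.85
Vision plan: $176.64
Dental plan: $68.91
Total deductions = $49.68 + $131.18 + $214.01 + $123.44 + $7.37 + $109.85 + $176.64 + $68.91 = $881.08
Net pay = $2,234.70 − $881.08 = $1,353.62

$1,353.62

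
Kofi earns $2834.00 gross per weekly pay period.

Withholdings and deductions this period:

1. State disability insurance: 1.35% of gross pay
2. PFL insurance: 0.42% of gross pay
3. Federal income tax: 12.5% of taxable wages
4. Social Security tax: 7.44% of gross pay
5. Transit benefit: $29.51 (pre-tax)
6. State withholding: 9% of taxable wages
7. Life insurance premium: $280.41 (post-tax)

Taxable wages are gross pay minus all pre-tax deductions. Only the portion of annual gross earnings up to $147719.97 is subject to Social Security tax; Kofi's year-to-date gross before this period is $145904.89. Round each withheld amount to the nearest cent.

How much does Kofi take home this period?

Transit benefit: $29.51
Taxable wages = $2834.00 − $29.51 = $2804.49
State withholding: $2804.49 × 0.09 = $252.40
Federal income tax: $2804.49 × 0.125 = $350.56
State disability insurance: $2834.00 × 0.0135 = $38.26
Social Security tax: only $147719.97 − $145904.89 = $1815.08 of this check is subject → $1815.08 × 0.0744 = $135.04
PFL insurance: $2834.00 × 0.0042 = $11.90
Life insurance premium: $280.41
Total deductions = $29.51 + $252.40 + $350.56 + $38.26 + $135.04 + $11.90 + $280.41 = $1098.08
Net pay = $2834.00 − $1098.08 = $1735.92

$1735.92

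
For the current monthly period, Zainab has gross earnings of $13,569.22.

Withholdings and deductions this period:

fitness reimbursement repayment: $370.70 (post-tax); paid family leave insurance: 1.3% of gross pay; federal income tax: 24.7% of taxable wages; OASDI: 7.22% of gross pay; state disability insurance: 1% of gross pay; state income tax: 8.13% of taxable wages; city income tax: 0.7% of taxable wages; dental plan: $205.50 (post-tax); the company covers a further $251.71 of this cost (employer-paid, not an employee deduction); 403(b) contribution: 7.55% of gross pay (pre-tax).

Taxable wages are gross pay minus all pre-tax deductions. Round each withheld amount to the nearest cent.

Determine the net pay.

403(b) contribution: $13,569.22 × 0.0755 = $1,024.48
Taxable wages = $13,569.22 − $1,024.48 = $12,544.74
Federal income tax: $12,544.74 × 0.247 = $3,098.55
City income tax: $12,544.74 × 0.007 = $87.81
State income tax: $12,544.74 × 0.0813 = $1,019.89
OASDI: $13,569.22 × 0.0722 = $979.70
Paid family leave insurance: $13,569.22 × 0.013 = $176.40
State disability insurance: $13,569.22 × 0.01 = $135.69
Dental plan: $205.50
Fitness reimbursement repayment: $370.70
(Employer's $251.71 toward dental plan is not withheld from the employee.)
Total deductions = $1,024.48 + $3,098.55 + $87.81 + $1,019.89 + $979.70 + $176.40 + $135.69 + $205.50 + $370.70 = $7,098.72
Net pay = $13,569.22 − $7,098.72 = $6,470.50

$6,470.50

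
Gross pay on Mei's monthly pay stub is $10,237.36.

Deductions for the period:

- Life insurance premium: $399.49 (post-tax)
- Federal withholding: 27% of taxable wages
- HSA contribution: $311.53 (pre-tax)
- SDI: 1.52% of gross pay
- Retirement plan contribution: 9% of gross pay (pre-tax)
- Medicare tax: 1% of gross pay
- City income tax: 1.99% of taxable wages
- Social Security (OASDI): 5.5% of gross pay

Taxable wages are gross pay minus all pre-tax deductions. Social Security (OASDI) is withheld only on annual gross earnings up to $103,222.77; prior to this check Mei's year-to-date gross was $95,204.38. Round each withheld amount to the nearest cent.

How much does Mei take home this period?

$5,295.59

Retirement plan contribution: $10,237.36 × 0.09 = $921.36
HSA contribution: $311.53
Pre-tax total = $921.36 + $311.53 = $1,232.89
Taxable wages = $10,237.36 − $1,232.89 = $9,004.47
Federal withholding: $9,004.47 × 0.27 = $2,431.21
City income tax: $9,004.47 × 0.0199 = $179.19
SDI: $10,237.36 × 0.0152 = $155.61
Medicare tax: $10,237.36 × 0.01 = $102.37
Social Security (OASDI): only $103,222.77 − $95,204.38 = $8,018.39 of this check is subject → $8,018.39 × 0.055 = $441.01
Life insurance premium: $399.49
Total deductions = $921.36 + $311.53 + $2,431.21 + $179.19 + $155.61 + $102.37 + $441.01 + $399.49 = $4,941.77
Net pay = $10,237.36 − $4,941.77 = $5,295.59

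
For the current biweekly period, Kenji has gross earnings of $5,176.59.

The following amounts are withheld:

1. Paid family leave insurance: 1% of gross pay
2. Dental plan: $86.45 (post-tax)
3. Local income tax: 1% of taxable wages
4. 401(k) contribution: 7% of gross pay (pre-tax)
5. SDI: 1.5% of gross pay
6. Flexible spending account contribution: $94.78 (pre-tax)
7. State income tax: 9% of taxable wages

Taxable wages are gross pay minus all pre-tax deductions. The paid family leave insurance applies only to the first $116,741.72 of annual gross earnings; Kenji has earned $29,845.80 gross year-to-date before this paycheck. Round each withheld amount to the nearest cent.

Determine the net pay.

Flexible spending account contribution: $94.78
401(k) contribution: $5,176.59 × 0.07 = $362.36
Pre-tax total = $94.78 + $362.36 = $457.14
Taxable wages = $5,176.59 − $457.14 = $4,719.45
Local income tax: $4,719.45 × 0.01 = $47.19
State income tax: $4,719.45 × 0.09 = $424.75
Paid family leave insurance: cap not yet reached, full $5,176.59 is subject → $5,176.59 × 0.01 = $51.77
SDI: $5,176.59 × 0.015 = $77.65
Dental plan: $86.45
Total deductions = $94.78 + $362.36 + $47.19 + $424.75 + $51.77 + $77.65 + $86.45 = $1,144.95
Net pay = $5,176.59 − $1,144.95 = $4,031.64

$4,031.64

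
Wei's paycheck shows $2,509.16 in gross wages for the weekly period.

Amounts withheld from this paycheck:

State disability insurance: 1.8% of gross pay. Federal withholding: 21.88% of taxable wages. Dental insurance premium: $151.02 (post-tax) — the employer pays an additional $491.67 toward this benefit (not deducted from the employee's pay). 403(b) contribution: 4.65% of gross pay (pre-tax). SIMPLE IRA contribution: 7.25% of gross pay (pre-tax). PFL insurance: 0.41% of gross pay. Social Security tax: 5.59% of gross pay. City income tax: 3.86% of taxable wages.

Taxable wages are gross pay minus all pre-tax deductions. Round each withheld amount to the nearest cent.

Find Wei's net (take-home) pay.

SIMPLE IRA contribution: $2,509.16 × 0.0725 = $181.91
403(b) contribution: $2,509.16 × 0.0465 = $116.68
Pre-tax total = $181.91 + $116.68 = $298.59
Taxable wages = $2,509.16 − $298.59 = $2,210.57
City income tax: $2,210.57 × 0.0386 = $85.33
Federal withholding: $2,210.57 × 0.2188 = $483.67
PFL insurance: $2,509.16 × 0.0041 = $10.29
State disability insurance: $2,509.16 × 0.018 = $45.16
Social Security tax: $2,509.16 × 0.0559 = $140.26
Dental insurance premium: $151.02
(Employer's $491.67 toward dental insurance premium is not withheld from the employee.)
Total deductions = $181.91 + $116.68 + $85.33 + $483.67 + $10.29 + $45.16 + $140.26 + $151.02 = $1,214.32
Net pay = $2,509.16 − $1,214.32 = $1,294.84

$1,294.84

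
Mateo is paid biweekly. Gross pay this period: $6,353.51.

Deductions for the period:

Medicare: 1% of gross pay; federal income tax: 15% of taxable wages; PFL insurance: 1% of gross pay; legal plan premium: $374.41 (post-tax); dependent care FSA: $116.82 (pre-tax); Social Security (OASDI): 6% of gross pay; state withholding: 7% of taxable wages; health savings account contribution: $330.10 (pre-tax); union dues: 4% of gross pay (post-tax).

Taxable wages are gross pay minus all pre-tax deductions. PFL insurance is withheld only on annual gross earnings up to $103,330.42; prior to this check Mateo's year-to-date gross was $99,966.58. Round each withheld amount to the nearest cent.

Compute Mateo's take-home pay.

$3,500.20

Health savings account contribution: $330.10
Dependent care FSA: $116.82
Pre-tax total = $330.10 + $116.82 = $446.92
Taxable wages = $6,353.51 − $446.92 = $5,906.59
State withholding: $5,906.59 × 0.07 = $413.46
Federal income tax: $5,906.59 × 0.15 = $885.99
Social Security (OASDI): $6,353.51 × 0.06 = $381.21
PFL insurance: only $103,330.42 − $99,966.58 = $3,363.84 of this check is subject → $3,363.84 × 0.01 = $33.64
Medicare: $6,353.51 × 0.01 = $63.54
Legal plan premium: $374.41
Union dues: $6,353.51 × 0.04 = $254.14
Total deductions = $330.10 + $116.82 + $413.46 + $885.99 + $381.21 + $33.64 + $63.54 + $374.41 + $254.14 = $2,853.31
Net pay = $6,353.51 − $2,853.31 = $3,500.20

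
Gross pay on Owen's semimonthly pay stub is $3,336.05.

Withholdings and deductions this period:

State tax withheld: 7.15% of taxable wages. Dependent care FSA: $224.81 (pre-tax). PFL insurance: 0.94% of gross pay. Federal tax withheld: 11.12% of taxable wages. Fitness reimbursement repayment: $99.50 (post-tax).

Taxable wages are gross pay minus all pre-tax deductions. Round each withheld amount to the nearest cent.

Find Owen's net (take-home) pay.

Dependent care FSA: $224.81
Taxable wages = $3,336.05 − $224.81 = $3,111.24
Federal tax withheld: $3,111.24 × 0.1112 = $345.97
State tax withheld: $3,111.24 × 0.0715 = $222.45
PFL insurance: $3,336.05 × 0.0094 = $31.36
Fitness reimbursement repayment: $99.50
Total deductions = $224.81 + $345.97 + $222.45 + $31.36 + $99.50 = $924.09
Net pay = $3,336.05 − $924.09 = $2,411.96

$2,411.96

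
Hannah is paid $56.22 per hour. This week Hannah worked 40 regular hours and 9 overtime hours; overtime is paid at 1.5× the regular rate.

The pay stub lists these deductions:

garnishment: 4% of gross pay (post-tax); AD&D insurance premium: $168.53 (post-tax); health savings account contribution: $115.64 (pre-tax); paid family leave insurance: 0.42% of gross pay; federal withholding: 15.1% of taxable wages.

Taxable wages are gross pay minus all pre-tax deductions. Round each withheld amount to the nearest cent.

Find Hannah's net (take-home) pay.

$2,153.95

Regular pay: 40 × $56.22 = $2,248.80
Overtime pay: 9 × $56.22 × 1.5 = $758.97
Gross pay = $2,248.80 + $758.97 = $3,007.77
Health savings account contribution: $115.64
Taxable wages = $3,007.77 − $115.64 = $2,892.13
Federal withholding: $2,892.13 × 0.151 = $436.71
Paid family leave insurance: $3,007.77 × 0.0042 = $12.63
AD&D insurance premium: $168.53
Garnishment: $3,007.77 × 0.04 = $120.31
Total deductions = $115.64 + $436.71 + $12.63 + $168.53 + $120.31 = $853.82
Net pay = $3,007.77 − $853.82 = $2,153.95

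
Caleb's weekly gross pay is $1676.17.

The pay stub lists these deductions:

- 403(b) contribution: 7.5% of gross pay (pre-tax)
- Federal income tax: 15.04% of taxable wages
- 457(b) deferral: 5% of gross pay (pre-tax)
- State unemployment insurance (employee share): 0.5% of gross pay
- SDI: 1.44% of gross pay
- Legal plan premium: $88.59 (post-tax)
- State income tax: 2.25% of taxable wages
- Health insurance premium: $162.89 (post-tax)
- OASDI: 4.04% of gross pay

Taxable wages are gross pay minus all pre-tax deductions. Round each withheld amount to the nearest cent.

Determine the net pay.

403(b) contribution: $1676.17 × 0.075 = $125.71
457(b) deferral: $1676.17 × 0.05 = $83.81
Pre-tax total = $125.71 + $83.81 = $209.52
Taxable wages = $1676.17 − $209.52 = $1466.65
Federal income tax: $1466.65 × 0.1504 = $220.58
State income tax: $1466.65 × 0.0225 = $33.00
OASDI: $1676.17 × 0.0404 = $67.72
SDI: $1676.17 × 0.0144 = $24.14
State unemployment insurance (employee share): $1676.17 × 0.005 = $8.38
Health insurance premium: $162.89
Legal plan premium: $88.59
Total deductions = $125.71 + $83.81 + $220.58 + $33.00 + $67.72 + $24.14 + $8.38 + $162.89 + $88.59 = $814.82
Net pay = $1676.17 − $814.82 = $861.35

$861.35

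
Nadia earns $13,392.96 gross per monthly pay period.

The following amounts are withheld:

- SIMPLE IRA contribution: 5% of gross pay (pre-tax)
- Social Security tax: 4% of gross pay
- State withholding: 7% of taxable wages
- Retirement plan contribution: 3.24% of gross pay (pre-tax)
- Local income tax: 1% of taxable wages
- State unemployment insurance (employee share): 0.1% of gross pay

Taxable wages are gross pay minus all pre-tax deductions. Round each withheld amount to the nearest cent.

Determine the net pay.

Retirement plan contribution: $13,392.96 × 0.0324 = $433.93
SIMPLE IRA contribution: $13,392.96 × 0.05 = $669.65
Pre-tax total = $433.93 + $669.65 = $1,103.58
Taxable wages = $13,392.96 − $1,103.58 = $12,289.38
Local income tax: $12,289.38 × 0.01 = $122.89
State withholding: $12,289.38 × 0.07 = $860.26
State unemployment insurance (employee share): $13,392.96 × 0.001 = $13.39
Social Security tax: $13,392.96 × 0.04 = $535.72
Total deductions = $433.93 + $669.65 + $122.89 + $860.26 + $13.39 + $535.72 = $2,635.84
Net pay = $13,392.96 − $2,635.84 = $10,757.12

$10,757.12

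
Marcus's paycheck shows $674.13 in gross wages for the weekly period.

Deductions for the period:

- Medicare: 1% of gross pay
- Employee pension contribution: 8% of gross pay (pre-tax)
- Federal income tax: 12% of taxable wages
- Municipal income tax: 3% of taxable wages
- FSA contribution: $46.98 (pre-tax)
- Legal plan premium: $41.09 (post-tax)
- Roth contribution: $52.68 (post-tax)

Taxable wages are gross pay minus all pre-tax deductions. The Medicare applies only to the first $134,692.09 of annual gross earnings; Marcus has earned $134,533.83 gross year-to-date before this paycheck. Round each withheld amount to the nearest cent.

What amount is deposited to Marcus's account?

$391.88

Employee pension contribution: $674.13 × 0.08 = $53.93
FSA contribution: $46.98
Pre-tax total = $53.93 + $46.98 = $100.91
Taxable wages = $674.13 − $100.91 = $573.22
Federal income tax: $573.22 × 0.12 = $68.79
Municipal income tax: $573.22 × 0.03 = $17.20
Medicare: only $134,692.09 − $134,533.83 = $158.26 of this check is subject → $158.26 × 0.01 = $1.58
Roth contribution: $52.68
Legal plan premium: $41.09
Total deductions = $53.93 + $46.98 + $68.79 + $17.20 + $1.58 + $52.68 + $41.09 = $282.25
Net pay = $674.13 − $282.25 = $391.88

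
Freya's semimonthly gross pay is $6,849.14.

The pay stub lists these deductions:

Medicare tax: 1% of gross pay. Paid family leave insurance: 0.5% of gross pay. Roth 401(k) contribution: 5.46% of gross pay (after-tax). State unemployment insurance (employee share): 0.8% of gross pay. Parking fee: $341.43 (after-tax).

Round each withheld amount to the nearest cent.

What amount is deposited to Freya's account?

$5,976.22

State unemployment insurance (employee share): $6,849.14 × 0.008 = $54.79
Paid family leave insurance: $6,849.14 × 0.005 = $34.25
Medicare tax: $6,849.14 × 0.01 = $68.49
Parking fee: $341.43
Roth 401(k) contribution: $6,849.14 × 0.0546 = $373.96
Total deductions = $54.79 + $34.25 + $68.49 + $341.43 + $373.96 = $872.92
Net pay = $6,849.14 − $872.92 = $5,976.22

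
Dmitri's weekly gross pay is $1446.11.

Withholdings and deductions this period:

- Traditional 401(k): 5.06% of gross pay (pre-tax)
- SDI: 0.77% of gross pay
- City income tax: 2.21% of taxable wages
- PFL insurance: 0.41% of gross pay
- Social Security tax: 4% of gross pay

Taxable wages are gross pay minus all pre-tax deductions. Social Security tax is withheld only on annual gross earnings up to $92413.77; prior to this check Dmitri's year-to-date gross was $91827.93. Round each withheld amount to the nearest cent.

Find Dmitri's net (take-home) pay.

$1302.10

Traditional 401(k): $1446.11 × 0.0506 = $73.17
Taxable wages = $1446.11 − $73.17 = $1372.94
City income tax: $1372.94 × 0.0221 = $30.34
SDI: $1446.11 × 0.0077 = $11.14
PFL insurance: $1446.11 × 0.0041 = $5.93
Social Security tax: only $92413.77 − $91827.93 = $585.84 of this check is subject → $585.84 × 0.04 = $23.43
Total deductions = $73.17 + $30.34 + $11.14 + $5.93 + $23.43 = $144.01
Net pay = $1446.11 − $144.01 = $1302.10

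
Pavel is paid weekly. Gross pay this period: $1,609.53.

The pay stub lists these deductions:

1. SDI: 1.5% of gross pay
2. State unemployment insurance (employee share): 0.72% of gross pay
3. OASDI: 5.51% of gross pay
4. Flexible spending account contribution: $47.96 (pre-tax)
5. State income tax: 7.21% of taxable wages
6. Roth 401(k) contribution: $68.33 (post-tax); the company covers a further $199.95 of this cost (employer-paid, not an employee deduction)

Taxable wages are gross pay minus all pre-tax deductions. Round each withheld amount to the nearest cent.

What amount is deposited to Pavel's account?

Flexible spending account contribution: $47.96
Taxable wages = $1,609.53 − $47.96 = $1,561.57
State income tax: $1,561.57 × 0.0721 = $112.59
OASDI: $1,609.53 × 0.0551 = $88.69
SDI: $1,609.53 × 0.015 = $24.14
State unemployment insurance (employee share): $1,609.53 × 0.0072 = $11.59
Roth 401(k) contribution: $68.33
(Employer's $199.95 toward Roth 401(k) contribution is not withheld from the employee.)
Total deductions = $47.96 + $112.59 + $88.69 + $24.14 + $11.59 + $68.33 = $353.30
Net pay = $1,609.53 − $353.30 = $1,256.23

$1,256.23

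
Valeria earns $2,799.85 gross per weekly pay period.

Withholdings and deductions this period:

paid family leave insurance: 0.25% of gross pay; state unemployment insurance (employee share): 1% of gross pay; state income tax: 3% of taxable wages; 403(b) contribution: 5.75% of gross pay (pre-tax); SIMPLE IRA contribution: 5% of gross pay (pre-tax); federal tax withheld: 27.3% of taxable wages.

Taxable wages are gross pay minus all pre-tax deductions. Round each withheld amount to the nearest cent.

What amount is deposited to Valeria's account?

$1,706.71

SIMPLE IRA contribution: $2,799.85 × 0.05 = $139.99
403(b) contribution: $2,799.85 × 0.0575 = $160.99
Pre-tax total = $139.99 + $160.99 = $300.98
Taxable wages = $2,799.85 − $300.98 = $2,498.87
State income tax: $2,498.87 × 0.03 = $74.97
Federal tax withheld: $2,498.87 × 0.273 = $682.19
State unemployment insurance (employee share): $2,799.85 × 0.01 = $28.00
Paid family leave insurance: $2,799.85 × 0.0025 = $7.00
Total deductions = $139.99 + $160.99 + $74.97 + $682.19 + $28.00 + $7.00 = $1,093.14
Net pay = $2,799.85 − $1,093.14 = $1,706.71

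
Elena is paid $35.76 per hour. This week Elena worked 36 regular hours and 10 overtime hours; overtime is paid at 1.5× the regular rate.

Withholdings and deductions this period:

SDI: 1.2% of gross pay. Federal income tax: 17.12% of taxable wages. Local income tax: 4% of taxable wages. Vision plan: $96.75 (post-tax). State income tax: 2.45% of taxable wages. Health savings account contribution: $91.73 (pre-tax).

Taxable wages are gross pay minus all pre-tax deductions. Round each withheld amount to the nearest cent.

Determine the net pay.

Regular pay: 36 × $35.76 = $1,287.36
Overtime pay: 10 × $35.76 × 1.5 = $536.40
Gross pay = $1,287.36 + $536.40 = $1,823.76
Health savings account contribution: $91.73
Taxable wages = $1,823.76 − $91.73 = $1,732.03
State income tax: $1,732.03 × 0.0245 = $42.43
Federal income tax: $1,732.03 × 0.1712 = $296.52
Local income tax: $1,732.03 × 0.04 = $69.28
SDI: $1,823.76 × 0.012 = $21.89
Vision plan: $96.75
Total deductions = $91.73 + $42.43 + $296.52 + $69.28 + $21.89 + $96.75 = $618.60
Net pay = $1,823.76 − $618.60 = $1,205.16

$1,205.16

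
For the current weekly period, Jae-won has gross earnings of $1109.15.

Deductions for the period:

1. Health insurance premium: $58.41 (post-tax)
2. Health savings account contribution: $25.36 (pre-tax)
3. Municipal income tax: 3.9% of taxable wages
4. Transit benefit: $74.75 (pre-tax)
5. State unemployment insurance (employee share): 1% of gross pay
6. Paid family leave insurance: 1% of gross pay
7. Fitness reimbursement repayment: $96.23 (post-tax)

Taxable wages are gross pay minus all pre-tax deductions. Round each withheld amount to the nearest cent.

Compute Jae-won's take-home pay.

Transit benefit: $74.75
Health savings account contribution: $25.36
Pre-tax total = $74.75 + $25.36 = $100.11
Taxable wages = $1109.15 − $100.11 = $1009.04
Municipal income tax: $1009.04 × 0.039 = $39.35
Paid family leave insurance: $1109.15 × 0.01 = $11.09
State unemployment insurance (employee share): $1109.15 × 0.01 = $11.09
Fitness reimbursement repayment: $96.23
Health insurance premium: $58.41
Total deductions = $74.75 + $25.36 + $39.35 + $11.09 + $11.09 + $96.23 + $58.41 = $316.28
Net pay = $1109.15 − $316.28 = $792.87

$792.87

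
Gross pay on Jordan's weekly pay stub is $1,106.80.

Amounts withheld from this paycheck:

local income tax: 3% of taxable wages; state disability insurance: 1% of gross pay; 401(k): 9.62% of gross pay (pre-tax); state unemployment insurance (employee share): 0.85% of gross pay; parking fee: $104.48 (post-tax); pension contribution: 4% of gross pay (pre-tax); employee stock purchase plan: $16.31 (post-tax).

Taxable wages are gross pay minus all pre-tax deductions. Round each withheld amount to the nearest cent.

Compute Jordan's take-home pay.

$786.11

Pension contribution: $1,106.80 × 0.04 = $44.27
401(k): $1,106.80 × 0.0962 = $106.47
Pre-tax total = $44.27 + $106.47 = $150.74
Taxable wages = $1,106.80 − $150.74 = $956.06
Local income tax: $956.06 × 0.03 = $28.68
State disability insurance: $1,106.80 × 0.01 = $11.07
State unemployment insurance (employee share): $1,106.80 × 0.0085 = $9.41
Parking fee: $104.48
Employee stock purchase plan: $16.31
Total deductions = $44.27 + $106.47 + $28.68 + $11.07 + $9.41 + $104.48 + $16.31 = $320.69
Net pay = $1,106.80 − $320.69 = $786.11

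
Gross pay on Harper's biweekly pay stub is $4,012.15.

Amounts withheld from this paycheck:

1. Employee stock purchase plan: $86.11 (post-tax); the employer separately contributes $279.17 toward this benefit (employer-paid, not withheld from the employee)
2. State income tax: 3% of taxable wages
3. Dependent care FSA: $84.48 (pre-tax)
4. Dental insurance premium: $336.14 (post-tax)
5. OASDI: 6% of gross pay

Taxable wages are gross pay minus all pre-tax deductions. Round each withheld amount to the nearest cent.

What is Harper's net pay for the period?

$3,146.86

Dependent care FSA: $84.48
Taxable wages = $4,012.15 − $84.48 = $3,927.67
State income tax: $3,927.67 × 0.03 = $117.83
OASDI: $4,012.15 × 0.06 = $240.73
Dental insurance premium: $336.14
Employee stock purchase plan: $86.11
(Employer's $279.17 toward employee stock purchase plan is not withheld from the employee.)
Total deductions = $84.48 + $117.83 + $240.73 + $336.14 + $86.11 = $865.29
Net pay = $4,012.15 − $865.29 = $3,146.86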